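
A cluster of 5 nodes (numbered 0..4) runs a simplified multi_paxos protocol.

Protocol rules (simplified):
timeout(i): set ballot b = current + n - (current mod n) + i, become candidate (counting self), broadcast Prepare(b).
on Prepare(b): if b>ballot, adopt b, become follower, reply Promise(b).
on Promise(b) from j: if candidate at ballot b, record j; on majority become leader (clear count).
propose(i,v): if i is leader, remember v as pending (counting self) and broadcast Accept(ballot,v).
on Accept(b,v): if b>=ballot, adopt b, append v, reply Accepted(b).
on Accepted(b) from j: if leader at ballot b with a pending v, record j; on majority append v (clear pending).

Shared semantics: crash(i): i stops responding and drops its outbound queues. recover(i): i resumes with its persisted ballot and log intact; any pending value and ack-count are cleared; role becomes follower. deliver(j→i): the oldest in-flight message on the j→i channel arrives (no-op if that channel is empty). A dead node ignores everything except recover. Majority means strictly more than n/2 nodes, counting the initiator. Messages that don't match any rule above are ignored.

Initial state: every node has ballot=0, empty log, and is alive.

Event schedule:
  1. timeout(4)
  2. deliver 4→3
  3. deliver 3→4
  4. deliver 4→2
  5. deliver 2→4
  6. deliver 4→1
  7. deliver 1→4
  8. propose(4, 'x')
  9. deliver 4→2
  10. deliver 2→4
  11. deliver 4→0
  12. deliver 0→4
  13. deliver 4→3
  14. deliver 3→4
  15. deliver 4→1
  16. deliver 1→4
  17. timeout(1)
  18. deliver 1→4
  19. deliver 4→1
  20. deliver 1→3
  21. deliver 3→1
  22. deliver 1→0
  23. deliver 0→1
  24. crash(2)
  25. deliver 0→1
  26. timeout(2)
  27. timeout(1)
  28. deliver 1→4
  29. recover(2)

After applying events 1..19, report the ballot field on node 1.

11

step 1 timeout(4): 4={cand,b=9,log=-}
step 2 deliver 4→3: 3={foll,b=9,log=-}
step 3 deliver 3→4: —
step 4 deliver 4→2: 2={foll,b=9,log=-}
step 5 deliver 2→4: 4={lead,b=9,log=-}
step 6 deliver 4→1: 1={foll,b=9,log=-}
step 7 deliver 1→4: —
step 8 propose(4,'x'): —
step 9 deliver 4→2: 2={foll,b=9,log=x}
step 10 deliver 2→4: —
step 11 deliver 4→0: 0={foll,b=9,log=-}
step 12 deliver 0→4: —
step 13 deliver 4→3: 3={foll,b=9,log=x}
step 14 deliver 3→4: 4={lead,b=9,log=x}
step 15 deliver 4→1: 1={foll,b=9,log=x}
step 16 deliver 1→4: —
step 17 timeout(1): 1={cand,b=11,log=x}
step 18 deliver 1→4: 4={foll,b=11,log=x}
step 19 deliver 4→1: —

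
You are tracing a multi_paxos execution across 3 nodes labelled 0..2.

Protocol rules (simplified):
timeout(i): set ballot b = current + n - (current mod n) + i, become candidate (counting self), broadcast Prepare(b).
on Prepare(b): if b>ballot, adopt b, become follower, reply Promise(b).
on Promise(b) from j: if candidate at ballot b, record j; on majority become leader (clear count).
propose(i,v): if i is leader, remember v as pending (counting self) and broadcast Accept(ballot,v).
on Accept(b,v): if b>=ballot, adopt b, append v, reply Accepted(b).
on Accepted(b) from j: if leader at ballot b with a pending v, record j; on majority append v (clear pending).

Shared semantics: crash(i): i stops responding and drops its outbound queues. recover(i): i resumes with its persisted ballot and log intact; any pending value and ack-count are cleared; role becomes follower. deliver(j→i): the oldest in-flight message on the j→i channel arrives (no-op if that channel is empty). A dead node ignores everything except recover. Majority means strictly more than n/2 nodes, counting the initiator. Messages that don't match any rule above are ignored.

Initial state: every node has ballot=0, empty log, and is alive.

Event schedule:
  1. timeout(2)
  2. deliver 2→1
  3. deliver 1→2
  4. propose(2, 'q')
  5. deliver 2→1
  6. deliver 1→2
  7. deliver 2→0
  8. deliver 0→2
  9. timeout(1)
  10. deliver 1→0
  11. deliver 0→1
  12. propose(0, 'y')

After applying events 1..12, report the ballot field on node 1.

[1] timeout(2) → N2(cand b5 [-])
[2] deliver 2→1 → N1(foll b5 [-])
[3] deliver 1→2 → N2(lead b5 [-])
[4] propose(2,'q') → ∅
[5] deliver 2→1 → N1(foll b5 [q])
[6] deliver 1→2 → N2(lead b5 [q])
[7] deliver 2→0 → N0(foll b5 [-])
[8] deliver 0→2 → ∅
[9] timeout(1) → N1(cand b7 [q])
[10] deliver 1→0 → N0(foll b7 [-])
[11] deliver 0→1 → N1(lead b7 [q])
[12] propose(0,'y') → ∅

7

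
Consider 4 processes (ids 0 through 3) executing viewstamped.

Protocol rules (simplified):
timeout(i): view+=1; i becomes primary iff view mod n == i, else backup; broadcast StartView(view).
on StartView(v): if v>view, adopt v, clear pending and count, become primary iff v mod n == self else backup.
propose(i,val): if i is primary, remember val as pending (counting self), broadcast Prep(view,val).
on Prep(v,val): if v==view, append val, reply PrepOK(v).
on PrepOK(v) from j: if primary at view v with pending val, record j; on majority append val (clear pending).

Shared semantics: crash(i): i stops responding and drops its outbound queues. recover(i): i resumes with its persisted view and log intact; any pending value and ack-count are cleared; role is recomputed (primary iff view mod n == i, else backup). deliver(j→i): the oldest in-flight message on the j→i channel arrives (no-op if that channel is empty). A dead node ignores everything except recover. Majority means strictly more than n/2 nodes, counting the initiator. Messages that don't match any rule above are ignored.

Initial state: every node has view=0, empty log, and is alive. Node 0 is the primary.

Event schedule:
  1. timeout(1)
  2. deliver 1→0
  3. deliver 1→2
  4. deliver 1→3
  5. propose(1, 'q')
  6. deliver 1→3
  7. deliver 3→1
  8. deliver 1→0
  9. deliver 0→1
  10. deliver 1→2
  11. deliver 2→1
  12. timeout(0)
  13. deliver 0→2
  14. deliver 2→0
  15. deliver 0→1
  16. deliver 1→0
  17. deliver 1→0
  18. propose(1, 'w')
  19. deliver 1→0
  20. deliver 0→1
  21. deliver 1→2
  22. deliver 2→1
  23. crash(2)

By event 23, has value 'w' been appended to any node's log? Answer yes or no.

1. timeout(1):  <1:prim v1 ->
2. deliver 1→0:  <0:back v1 ->
3. deliver 1→2:  <2:back v1 ->
4. deliver 1→3:  <3:back v1 ->
5. propose(1,'q'):  nop
6. deliver 1→3:  <3:back v1 q>
7. deliver 3→1:  nop
8. deliver 1→0:  <0:back v1 q>
9. deliver 0→1:  <1:prim v1 q>
10. deliver 1→2:  <2:back v1 q>
11. deliver 2→1:  nop
12. timeout(0):  <0:back v2 q>
13. deliver 0→2:  <2:prim v2 q>
14. deliver 2→0:  nop
15. deliver 0→1:  <1:back v2 q>
16. deliver 1→0:  nop
17. deliver 1→0:  nop
18. propose(1,'w'):  nop
19. deliver 1→0:  nop
20. deliver 0→1:  nop
21. deliver 1→2:  nop
22. deliver 2→1:  nop
23. crash(2):  <2:✗prim v2 q>

no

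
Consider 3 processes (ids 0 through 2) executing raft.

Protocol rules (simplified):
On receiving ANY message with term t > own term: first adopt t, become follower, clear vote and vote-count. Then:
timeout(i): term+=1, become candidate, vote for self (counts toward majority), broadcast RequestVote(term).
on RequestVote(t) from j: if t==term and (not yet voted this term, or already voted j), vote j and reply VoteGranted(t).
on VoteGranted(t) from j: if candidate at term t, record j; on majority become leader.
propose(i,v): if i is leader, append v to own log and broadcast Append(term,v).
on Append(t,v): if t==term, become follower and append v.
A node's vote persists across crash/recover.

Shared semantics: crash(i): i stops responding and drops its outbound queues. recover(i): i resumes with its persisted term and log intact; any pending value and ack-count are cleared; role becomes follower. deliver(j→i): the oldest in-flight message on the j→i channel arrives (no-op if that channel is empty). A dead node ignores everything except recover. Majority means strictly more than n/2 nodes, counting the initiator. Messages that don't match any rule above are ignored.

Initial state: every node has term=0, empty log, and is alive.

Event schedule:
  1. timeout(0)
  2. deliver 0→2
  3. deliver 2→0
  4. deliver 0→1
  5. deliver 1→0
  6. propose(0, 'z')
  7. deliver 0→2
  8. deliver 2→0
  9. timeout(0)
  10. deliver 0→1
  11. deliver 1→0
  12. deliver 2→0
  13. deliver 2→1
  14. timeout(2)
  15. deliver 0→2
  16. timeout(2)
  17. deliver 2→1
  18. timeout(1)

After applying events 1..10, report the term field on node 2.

1. timeout(0):  <0:cand t1 ->
2. deliver 0→2:  <2:foll t1 ->
3. deliver 2→0:  <0:lead t1 ->
4. deliver 0→1:  <1:foll t1 ->
5. deliver 1→0:  nop
6. propose(0,'z'):  <0:lead t1 z>
7. deliver 0→2:  <2:foll t1 z>
8. deliver 2→0:  nop
9. timeout(0):  <0:cand t2 z>
10. deliver 0→1:  <1:foll t1 z>

1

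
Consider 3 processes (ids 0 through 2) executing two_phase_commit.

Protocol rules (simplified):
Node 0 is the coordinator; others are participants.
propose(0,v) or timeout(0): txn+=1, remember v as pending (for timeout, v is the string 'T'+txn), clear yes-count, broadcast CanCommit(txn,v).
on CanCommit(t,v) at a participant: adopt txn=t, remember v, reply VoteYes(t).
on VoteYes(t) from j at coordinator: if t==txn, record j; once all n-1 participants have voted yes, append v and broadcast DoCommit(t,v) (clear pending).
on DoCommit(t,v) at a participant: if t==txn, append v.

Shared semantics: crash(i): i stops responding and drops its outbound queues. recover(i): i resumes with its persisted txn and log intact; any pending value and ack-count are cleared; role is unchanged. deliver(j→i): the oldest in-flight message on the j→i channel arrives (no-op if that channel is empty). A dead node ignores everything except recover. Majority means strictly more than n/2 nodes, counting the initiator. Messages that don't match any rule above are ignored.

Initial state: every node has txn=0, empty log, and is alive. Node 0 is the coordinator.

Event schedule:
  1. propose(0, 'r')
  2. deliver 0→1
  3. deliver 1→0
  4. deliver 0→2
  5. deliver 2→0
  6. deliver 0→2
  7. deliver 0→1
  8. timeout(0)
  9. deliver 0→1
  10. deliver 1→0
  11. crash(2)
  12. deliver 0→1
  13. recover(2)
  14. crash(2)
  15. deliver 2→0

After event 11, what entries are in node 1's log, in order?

step 1 propose(0,'r'): 0={coor,t=1,log=-}
step 2 deliver 0→1: 1={part,t=1,log=-}
step 3 deliver 1→0: —
step 4 deliver 0→2: 2={part,t=1,log=-}
step 5 deliver 2→0: 0={coor,t=1,log=r}
step 6 deliver 0→2: 2={part,t=1,log=r}
step 7 deliver 0→1: 1={part,t=1,log=r}
step 8 timeout(0): 0={coor,t=2,log=r}
step 9 deliver 0→1: 1={part,t=2,log=r}
step 10 deliver 1→0: —
step 11 crash(2): 2={✗part,t=1,log=r}

r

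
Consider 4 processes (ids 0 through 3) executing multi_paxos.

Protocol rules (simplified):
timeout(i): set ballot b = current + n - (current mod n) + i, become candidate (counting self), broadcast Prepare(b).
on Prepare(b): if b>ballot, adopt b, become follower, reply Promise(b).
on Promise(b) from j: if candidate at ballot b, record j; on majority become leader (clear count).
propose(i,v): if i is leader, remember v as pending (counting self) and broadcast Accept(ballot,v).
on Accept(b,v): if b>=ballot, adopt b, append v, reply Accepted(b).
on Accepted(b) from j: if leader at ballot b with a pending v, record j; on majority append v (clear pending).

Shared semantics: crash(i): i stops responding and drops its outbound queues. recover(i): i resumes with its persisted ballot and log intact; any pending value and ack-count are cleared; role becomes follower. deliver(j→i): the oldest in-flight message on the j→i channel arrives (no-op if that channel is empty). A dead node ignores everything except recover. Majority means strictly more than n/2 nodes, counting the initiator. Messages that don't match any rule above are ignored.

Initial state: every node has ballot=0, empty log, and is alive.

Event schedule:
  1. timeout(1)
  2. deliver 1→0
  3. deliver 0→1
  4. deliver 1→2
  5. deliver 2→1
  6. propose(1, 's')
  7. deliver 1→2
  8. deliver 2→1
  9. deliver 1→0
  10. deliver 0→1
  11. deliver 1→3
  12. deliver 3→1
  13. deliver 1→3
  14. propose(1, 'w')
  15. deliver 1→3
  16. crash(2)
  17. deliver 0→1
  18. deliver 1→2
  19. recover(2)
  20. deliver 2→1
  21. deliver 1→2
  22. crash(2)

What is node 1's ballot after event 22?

step 1 timeout(1): 1={cand,b=5,log=-}
step 2 deliver 1→0: 0={foll,b=5,log=-}
step 3 deliver 0→1: —
step 4 deliver 1→2: 2={foll,b=5,log=-}
step 5 deliver 2→1: 1={lead,b=5,log=-}
step 6 propose(1,'s'): —
step 7 deliver 1→2: 2={foll,b=5,log=s}
step 8 deliver 2→1: —
step 9 deliver 1→0: 0={foll,b=5,log=s}
step 10 deliver 0→1: 1={lead,b=5,log=s}
step 11 deliver 1→3: 3={foll,b=5,log=-}
step 12 deliver 3→1: —
step 13 deliver 1→3: 3={foll,b=5,log=s}
step 14 propose(1,'w'): —
step 15 deliver 1→3: 3={foll,b=5,log=s,w}
step 16 crash(2): 2={✗foll,b=5,log=s}
step 17 deliver 0→1: —
step 18 deliver 1→2: —
step 19 recover(2): 2={foll,b=5,log=s}
step 20 deliver 2→1: —
step 21 deliver 1→2: 2={foll,b=5,log=s,w}
step 22 crash(2): 2={✗foll,b=5,log=s,w}

5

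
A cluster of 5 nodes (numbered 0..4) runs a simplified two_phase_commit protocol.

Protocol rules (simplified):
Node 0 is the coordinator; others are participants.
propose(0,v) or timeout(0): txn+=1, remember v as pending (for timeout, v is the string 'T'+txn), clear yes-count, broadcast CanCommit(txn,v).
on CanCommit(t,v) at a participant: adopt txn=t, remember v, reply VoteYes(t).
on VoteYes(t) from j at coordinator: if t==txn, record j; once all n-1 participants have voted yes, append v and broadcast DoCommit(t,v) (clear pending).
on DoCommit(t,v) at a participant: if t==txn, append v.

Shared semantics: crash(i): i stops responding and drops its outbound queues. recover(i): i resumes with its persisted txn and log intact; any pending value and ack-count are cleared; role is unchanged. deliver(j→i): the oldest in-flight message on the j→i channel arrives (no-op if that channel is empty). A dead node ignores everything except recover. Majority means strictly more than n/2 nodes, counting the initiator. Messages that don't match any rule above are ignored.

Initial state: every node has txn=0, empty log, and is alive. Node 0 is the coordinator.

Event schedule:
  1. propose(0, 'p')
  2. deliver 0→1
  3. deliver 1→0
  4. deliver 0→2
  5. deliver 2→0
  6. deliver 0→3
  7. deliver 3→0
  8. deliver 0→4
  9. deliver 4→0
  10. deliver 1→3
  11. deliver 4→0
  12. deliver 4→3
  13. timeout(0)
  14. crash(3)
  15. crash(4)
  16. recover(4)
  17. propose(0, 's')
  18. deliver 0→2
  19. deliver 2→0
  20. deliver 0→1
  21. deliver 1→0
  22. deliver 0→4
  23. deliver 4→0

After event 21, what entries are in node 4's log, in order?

1. propose(0,'p'):  <0:coor t1 ->
2. deliver 0→1:  <1:part t1 ->
3. deliver 1→0:  nop
4. deliver 0→2:  <2:part t1 ->
5. deliver 2→0:  nop
6. deliver 0→3:  <3:part t1 ->
7. deliver 3→0:  nop
8. deliver 0→4:  <4:part t1 ->
9. deliver 4→0:  <0:coor t1 p>
10. deliver 1→3:  nop
11. deliver 4→0:  nop
12. deliver 4→3:  nop
13. timeout(0):  <0:coor t2 p>
14. crash(3):  <3:✗part t1 ->
15. crash(4):  <4:✗part t1 ->
16. recover(4):  <4:part t1 ->
17. propose(0,'s'):  <0:coor t3 p>
18. deliver 0→2:  <2:part t1 p>
19. deliver 2→0:  nop
20. deliver 0→1:  <1:part t1 p>
21. deliver 1→0:  nop

empty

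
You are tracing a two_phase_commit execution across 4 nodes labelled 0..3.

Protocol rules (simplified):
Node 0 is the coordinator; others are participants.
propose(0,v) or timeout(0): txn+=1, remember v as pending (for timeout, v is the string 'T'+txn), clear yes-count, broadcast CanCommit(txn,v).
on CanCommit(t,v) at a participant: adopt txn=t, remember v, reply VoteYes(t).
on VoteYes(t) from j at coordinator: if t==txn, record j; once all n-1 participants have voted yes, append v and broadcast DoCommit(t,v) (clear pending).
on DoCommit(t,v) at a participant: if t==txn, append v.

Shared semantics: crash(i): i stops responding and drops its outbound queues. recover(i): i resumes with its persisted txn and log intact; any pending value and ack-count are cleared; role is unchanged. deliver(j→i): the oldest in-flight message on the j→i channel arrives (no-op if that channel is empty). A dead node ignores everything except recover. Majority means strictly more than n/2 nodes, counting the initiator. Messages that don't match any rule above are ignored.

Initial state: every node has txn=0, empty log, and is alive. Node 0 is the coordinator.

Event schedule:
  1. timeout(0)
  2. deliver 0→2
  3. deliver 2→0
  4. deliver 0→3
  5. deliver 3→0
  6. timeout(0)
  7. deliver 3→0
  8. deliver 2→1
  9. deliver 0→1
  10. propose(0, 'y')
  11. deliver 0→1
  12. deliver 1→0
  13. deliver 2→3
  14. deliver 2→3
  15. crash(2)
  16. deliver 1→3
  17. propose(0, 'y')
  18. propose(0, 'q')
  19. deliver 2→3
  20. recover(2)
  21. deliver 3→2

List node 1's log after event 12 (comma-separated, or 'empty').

empty

after 1 — timeout(0): n0:coor/t1/[-]
after 2 — deliver 0→2: n2:part/t1/[-]
after 3 — deliver 2→0: ·
after 4 — deliver 0→3: n3:part/t1/[-]
after 5 — deliver 3→0: ·
after 6 — timeout(0): n0:coor/t2/[-]
after 7 — deliver 3→0: ·
after 8 — deliver 2→1: ·
after 9 — deliver 0→1: n1:part/t1/[-]
after 10 — propose(0,'y'): n0:coor/t3/[-]
after 11 — deliver 0→1: n1:part/t2/[-]
after 12 — deliver 1→0: ·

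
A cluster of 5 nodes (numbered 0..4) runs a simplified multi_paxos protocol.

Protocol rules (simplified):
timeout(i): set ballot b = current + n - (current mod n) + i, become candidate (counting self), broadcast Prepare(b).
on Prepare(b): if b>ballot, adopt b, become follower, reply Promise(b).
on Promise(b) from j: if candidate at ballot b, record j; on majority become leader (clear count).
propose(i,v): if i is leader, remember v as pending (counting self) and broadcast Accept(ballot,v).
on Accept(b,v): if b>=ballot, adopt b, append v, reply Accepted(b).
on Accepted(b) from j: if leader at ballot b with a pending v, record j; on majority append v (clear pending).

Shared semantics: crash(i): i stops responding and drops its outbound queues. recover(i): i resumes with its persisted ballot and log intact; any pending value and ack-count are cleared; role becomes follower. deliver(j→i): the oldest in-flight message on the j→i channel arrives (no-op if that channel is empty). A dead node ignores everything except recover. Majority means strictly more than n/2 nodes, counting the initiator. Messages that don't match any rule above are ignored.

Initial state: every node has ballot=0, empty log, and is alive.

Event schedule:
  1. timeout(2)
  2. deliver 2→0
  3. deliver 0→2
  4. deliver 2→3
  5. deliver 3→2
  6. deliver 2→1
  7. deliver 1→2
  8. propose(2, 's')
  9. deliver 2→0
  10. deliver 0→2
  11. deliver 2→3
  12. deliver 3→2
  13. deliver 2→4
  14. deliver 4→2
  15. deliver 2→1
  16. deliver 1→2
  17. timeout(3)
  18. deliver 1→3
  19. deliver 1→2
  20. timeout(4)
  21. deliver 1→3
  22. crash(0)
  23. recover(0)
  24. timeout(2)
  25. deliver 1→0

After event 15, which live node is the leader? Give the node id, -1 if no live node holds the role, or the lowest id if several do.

1. timeout(2):  <2:cand b7 ->
2. deliver 2→0:  <0:foll b7 ->
3. deliver 0→2:  nop
4. deliver 2→3:  <3:foll b7 ->
5. deliver 3→2:  <2:lead b7 ->
6. deliver 2→1:  <1:foll b7 ->
7. deliver 1→2:  nop
8. propose(2,'s'):  nop
9. deliver 2→0:  <0:foll b7 s>
10. deliver 0→2:  nop
11. deliver 2→3:  <3:foll b7 s>
12. deliver 3→2:  <2:lead b7 s>
13. deliver 2→4:  <4:foll b7 ->
14. deliver 4→2:  nop
15. deliver 2→1:  <1:foll b7 s>

2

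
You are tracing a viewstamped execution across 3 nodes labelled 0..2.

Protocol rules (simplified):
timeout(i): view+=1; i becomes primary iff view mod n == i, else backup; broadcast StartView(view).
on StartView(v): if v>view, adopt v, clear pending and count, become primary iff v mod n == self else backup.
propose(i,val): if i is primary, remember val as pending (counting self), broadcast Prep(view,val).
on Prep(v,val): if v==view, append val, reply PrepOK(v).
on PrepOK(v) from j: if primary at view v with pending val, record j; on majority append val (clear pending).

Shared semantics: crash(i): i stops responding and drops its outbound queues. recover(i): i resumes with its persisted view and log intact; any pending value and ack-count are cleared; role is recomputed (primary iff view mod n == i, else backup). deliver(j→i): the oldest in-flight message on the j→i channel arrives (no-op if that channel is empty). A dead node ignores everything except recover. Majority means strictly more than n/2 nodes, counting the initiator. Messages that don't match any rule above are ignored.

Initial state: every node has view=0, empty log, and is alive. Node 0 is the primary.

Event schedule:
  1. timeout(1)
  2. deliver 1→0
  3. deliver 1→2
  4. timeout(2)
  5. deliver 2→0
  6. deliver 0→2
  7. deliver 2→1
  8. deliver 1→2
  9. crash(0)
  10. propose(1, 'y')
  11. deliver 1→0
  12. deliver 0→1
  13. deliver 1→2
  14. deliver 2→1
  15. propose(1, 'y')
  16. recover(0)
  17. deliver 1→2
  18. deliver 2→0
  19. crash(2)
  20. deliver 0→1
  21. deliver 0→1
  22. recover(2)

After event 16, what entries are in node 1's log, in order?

empty

step 1 timeout(1): 1={prim,v=1,log=-}
step 2 deliver 1→0: 0={back,v=1,log=-}
step 3 deliver 1→2: 2={back,v=1,log=-}
step 4 timeout(2): 2={prim,v=2,log=-}
step 5 deliver 2→0: 0={back,v=2,log=-}
step 6 deliver 0→2: —
step 7 deliver 2→1: 1={back,v=2,log=-}
step 8 deliver 1→2: —
step 9 crash(0): 0={✗back,v=2,log=-}
step 10 propose(1,'y'): —
step 11 deliver 1→0: —
step 12 deliver 0→1: —
step 13 deliver 1→2: —
step 14 deliver 2→1: —
step 15 propose(1,'y'): —
step 16 recover(0): 0={back,v=2,log=-}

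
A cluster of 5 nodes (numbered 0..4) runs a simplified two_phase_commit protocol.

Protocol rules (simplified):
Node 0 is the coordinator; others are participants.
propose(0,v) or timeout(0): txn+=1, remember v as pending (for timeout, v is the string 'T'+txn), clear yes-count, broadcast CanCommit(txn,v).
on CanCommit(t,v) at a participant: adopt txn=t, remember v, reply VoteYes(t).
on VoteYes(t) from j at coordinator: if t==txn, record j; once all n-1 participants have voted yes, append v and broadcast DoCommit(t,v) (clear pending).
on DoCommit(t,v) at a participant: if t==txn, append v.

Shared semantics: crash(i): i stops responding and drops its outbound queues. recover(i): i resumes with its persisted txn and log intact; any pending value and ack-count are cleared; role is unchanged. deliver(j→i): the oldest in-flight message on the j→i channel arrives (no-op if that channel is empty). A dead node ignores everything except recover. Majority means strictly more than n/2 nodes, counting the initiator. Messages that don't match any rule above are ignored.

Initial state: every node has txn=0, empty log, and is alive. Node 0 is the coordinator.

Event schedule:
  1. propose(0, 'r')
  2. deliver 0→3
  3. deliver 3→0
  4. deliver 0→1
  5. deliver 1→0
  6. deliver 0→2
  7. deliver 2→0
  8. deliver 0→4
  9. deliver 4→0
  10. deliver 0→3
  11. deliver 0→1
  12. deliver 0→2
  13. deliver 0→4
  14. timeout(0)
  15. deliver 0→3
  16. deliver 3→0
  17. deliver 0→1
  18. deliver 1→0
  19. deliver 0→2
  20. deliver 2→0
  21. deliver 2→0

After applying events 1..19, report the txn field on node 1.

2

step 1 propose(0,'r'): 0={coor,t=1,log=-}
step 2 deliver 0→3: 3={part,t=1,log=-}
step 3 deliver 3→0: —
step 4 deliver 0→1: 1={part,t=1,log=-}
step 5 deliver 1→0: —
step 6 deliver 0→2: 2={part,t=1,log=-}
step 7 deliver 2→0: —
step 8 deliver 0→4: 4={part,t=1,log=-}
step 9 deliver 4→0: 0={coor,t=1,log=r}
step 10 deliver 0→3: 3={part,t=1,log=r}
step 11 deliver 0→1: 1={part,t=1,log=r}
step 12 deliver 0→2: 2={part,t=1,log=r}
step 13 deliver 0→4: 4={part,t=1,log=r}
step 14 timeout(0): 0={coor,t=2,log=r}
step 15 deliver 0→3: 3={part,t=2,log=r}
step 16 deliver 3→0: —
step 17 deliver 0→1: 1={part,t=2,log=r}
step 18 deliver 1→0: —
step 19 deliver 0→2: 2={part,t=2,log=r}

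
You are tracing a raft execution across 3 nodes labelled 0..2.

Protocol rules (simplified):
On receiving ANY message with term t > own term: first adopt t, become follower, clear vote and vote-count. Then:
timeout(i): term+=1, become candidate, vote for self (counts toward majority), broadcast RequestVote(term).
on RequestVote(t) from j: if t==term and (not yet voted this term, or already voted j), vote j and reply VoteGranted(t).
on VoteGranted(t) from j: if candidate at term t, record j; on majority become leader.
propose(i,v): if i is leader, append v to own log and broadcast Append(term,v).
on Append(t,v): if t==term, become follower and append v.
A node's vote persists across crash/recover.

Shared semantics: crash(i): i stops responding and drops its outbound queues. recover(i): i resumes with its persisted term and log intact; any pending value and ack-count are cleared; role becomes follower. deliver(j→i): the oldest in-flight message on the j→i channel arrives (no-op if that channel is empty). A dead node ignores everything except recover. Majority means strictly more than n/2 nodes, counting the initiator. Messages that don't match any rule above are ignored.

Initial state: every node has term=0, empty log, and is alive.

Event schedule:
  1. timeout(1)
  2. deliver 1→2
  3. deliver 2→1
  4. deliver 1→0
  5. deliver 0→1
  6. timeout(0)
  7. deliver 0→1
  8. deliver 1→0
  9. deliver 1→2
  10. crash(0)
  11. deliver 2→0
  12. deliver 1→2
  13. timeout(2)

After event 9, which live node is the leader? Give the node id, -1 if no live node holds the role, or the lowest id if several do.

[1] timeout(1) → N1(cand t1 [-])
[2] deliver 1→2 → N2(foll t1 [-])
[3] deliver 2→1 → N1(lead t1 [-])
[4] deliver 1→0 → N0(foll t1 [-])
[5] deliver 0→1 → ∅
[6] timeout(0) → N0(cand t2 [-])
[7] deliver 0→1 → N1(foll t2 [-])
[8] deliver 1→0 → N0(lead t2 [-])
[9] deliver 1→2 → ∅

0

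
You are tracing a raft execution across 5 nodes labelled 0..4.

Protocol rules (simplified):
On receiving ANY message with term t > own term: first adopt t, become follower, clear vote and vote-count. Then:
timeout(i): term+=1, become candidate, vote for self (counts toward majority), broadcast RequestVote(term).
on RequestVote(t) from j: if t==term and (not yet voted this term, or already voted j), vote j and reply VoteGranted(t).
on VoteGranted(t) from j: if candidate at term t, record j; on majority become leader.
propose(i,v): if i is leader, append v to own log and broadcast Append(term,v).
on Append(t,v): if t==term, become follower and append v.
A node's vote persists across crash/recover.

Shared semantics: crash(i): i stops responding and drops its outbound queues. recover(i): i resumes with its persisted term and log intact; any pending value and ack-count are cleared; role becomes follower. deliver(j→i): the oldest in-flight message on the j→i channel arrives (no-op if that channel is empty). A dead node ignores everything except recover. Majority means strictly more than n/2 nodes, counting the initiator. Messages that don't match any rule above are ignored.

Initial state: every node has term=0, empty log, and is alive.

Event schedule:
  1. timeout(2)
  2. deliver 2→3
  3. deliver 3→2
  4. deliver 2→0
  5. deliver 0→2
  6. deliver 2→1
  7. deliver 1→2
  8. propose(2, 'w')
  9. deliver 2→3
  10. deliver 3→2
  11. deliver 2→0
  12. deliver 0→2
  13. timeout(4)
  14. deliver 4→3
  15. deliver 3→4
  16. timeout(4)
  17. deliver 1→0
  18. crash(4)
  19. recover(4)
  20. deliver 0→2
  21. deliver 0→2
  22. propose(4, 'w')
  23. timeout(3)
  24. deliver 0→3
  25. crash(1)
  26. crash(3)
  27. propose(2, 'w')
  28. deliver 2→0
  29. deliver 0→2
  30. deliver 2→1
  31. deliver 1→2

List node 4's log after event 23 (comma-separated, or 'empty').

empty

[1] timeout(2) → N2(cand t1 [-])
[2] deliver 2→3 → N3(foll t1 [-])
[3] deliver 3→2 → ∅
[4] deliver 2→0 → N0(foll t1 [-])
[5] deliver 0→2 → N2(lead t1 [-])
[6] deliver 2→1 → N1(foll t1 [-])
[7] deliver 1→2 → ∅
[8] propose(2,'w') → N2(lead t1 [w])
[9] deliver 2→3 → N3(foll t1 [w])
[10] deliver 3→2 → ∅
[11] deliver 2→0 → N0(foll t1 [w])
[12] deliver 0→2 → ∅
[13] timeout(4) → N4(cand t1 [-])
[14] deliver 4→3 → ∅
[15] deliver 3→4 → ∅
[16] timeout(4) → N4(cand t2 [-])
[17] deliver 1→0 → ∅
[18] crash(4) → N4(✗cand t2 [-])
[19] recover(4) → N4(foll t2 [-])
[20] deliver 0→2 → ∅
[21] deliver 0→2 → ∅
[22] propose(4,'w') → ∅
[23] timeout(3) → N3(cand t2 [w])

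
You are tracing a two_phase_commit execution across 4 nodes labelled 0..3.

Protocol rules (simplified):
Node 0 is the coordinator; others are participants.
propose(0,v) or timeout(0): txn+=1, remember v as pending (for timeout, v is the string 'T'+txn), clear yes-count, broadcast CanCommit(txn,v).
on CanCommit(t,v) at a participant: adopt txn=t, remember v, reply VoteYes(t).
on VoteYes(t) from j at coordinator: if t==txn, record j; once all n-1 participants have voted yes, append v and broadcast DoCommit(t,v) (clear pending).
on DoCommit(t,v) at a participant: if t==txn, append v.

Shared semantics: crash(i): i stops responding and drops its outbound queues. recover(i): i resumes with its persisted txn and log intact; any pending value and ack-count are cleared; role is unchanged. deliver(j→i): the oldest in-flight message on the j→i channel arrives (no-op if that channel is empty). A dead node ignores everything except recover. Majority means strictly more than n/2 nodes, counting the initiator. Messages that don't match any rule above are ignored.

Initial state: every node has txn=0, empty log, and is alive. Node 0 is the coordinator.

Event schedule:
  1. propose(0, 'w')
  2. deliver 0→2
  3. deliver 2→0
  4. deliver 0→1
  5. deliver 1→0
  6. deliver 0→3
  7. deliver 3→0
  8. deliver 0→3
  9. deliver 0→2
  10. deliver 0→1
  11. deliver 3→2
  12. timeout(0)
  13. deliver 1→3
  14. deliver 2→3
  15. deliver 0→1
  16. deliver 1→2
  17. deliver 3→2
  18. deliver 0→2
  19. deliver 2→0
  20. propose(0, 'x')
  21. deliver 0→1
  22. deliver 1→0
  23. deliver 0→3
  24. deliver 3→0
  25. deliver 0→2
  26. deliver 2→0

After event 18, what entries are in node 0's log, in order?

w

after 1 — propose(0,'w'): n0:coor/t1/[-]
after 2 — deliver 0→2: n2:part/t1/[-]
after 3 — deliver 2→0: ·
after 4 — deliver 0→1: n1:part/t1/[-]
after 5 — deliver 1→0: ·
after 6 — deliver 0→3: n3:part/t1/[-]
after 7 — deliver 3→0: n0:coor/t1/[w]
after 8 — deliver 0→3: n3:part/t1/[w]
after 9 — deliver 0→2: n2:part/t1/[w]
after 10 — deliver 0→1: n1:part/t1/[w]
after 11 — deliver 3→2: ·
after 12 — timeout(0): n0:coor/t2/[w]
after 13 — deliver 1→3: ·
after 14 — deliver 2→3: ·
after 15 — deliver 0→1: n1:part/t2/[w]
after 16 — deliver 1→2: ·
after 17 — deliver 3→2: ·
after 18 — deliver 0→2: n2:part/t2/[w]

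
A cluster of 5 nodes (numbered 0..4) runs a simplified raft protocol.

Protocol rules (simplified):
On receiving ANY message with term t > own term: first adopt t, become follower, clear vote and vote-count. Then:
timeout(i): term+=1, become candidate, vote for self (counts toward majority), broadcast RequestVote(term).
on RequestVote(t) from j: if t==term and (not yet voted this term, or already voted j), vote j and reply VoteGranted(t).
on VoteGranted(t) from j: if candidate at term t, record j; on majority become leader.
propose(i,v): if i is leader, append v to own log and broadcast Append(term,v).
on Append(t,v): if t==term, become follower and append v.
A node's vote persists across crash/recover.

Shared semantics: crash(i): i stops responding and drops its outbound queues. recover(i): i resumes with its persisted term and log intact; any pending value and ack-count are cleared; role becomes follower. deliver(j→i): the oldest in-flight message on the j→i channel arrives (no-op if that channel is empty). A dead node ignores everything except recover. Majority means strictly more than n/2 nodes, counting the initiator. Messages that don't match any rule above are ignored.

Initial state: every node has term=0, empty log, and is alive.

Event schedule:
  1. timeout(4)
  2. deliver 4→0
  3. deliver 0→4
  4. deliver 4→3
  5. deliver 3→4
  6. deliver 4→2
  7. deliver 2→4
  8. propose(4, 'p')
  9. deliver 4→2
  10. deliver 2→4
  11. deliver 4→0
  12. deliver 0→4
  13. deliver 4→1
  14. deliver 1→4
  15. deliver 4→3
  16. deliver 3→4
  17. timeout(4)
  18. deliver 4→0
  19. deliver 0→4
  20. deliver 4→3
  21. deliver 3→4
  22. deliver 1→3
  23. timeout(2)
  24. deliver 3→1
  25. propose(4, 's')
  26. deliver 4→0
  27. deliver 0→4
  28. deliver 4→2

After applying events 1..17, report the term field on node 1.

[1] timeout(4) → N4(cand t1 [-])
[2] deliver 4→0 → N0(foll t1 [-])
[3] deliver 0→4 → ∅
[4] deliver 4→3 → N3(foll t1 [-])
[5] deliver 3→4 → N4(lead t1 [-])
[6] deliver 4→2 → N2(foll t1 [-])
[7] deliver 2→4 → ∅
[8] propose(4,'p') → N4(lead t1 [p])
[9] deliver 4→2 → N2(foll t1 [p])
[10] deliver 2→4 → ∅
[11] deliver 4→0 → N0(foll t1 [p])
[12] deliver 0→4 → ∅
[13] deliver 4→1 → N1(foll t1 [-])
[14] deliver 1→4 → ∅
[15] deliver 4→3 → N3(foll t1 [p])
[16] deliver 3→4 → ∅
[17] timeout(4) → N4(cand t2 [p])

1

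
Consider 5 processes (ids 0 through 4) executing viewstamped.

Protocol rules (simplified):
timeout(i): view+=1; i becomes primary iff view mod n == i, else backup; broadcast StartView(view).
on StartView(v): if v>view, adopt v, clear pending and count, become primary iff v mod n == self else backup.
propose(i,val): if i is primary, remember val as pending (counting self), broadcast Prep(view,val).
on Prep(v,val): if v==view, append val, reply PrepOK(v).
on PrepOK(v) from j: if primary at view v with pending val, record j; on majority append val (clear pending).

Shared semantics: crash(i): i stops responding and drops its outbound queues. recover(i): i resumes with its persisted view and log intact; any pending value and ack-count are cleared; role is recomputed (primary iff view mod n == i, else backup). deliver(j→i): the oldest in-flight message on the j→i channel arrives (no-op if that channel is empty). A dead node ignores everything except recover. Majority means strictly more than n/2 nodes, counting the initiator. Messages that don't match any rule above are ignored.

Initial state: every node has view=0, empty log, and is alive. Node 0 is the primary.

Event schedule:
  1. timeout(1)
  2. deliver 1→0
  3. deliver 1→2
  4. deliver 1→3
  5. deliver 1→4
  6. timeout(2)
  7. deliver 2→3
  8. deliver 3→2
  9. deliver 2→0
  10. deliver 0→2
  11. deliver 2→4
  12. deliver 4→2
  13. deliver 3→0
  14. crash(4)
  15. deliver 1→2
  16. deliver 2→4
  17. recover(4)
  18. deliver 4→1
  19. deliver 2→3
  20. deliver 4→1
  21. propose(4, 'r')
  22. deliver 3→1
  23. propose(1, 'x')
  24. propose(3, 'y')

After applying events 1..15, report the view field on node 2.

[1] timeout(1) → N1(prim v1 [-])
[2] deliver 1→0 → N0(back v1 [-])
[3] deliver 1→2 → N2(back v1 [-])
[4] deliver 1→3 → N3(back v1 [-])
[5] deliver 1→4 → N4(back v1 [-])
[6] timeout(2) → N2(prim v2 [-])
[7] deliver 2→3 → N3(back v2 [-])
[8] deliver 3→2 → ∅
[9] deliver 2→0 → N0(back v2 [-])
[10] deliver 0→2 → ∅
[11] deliver 2→4 → N4(back v2 [-])
[12] deliver 4→2 → ∅
[13] deliver 3→0 → ∅
[14] crash(4) → N4(✗back v2 [-])
[15] deliver 1→2 → ∅

2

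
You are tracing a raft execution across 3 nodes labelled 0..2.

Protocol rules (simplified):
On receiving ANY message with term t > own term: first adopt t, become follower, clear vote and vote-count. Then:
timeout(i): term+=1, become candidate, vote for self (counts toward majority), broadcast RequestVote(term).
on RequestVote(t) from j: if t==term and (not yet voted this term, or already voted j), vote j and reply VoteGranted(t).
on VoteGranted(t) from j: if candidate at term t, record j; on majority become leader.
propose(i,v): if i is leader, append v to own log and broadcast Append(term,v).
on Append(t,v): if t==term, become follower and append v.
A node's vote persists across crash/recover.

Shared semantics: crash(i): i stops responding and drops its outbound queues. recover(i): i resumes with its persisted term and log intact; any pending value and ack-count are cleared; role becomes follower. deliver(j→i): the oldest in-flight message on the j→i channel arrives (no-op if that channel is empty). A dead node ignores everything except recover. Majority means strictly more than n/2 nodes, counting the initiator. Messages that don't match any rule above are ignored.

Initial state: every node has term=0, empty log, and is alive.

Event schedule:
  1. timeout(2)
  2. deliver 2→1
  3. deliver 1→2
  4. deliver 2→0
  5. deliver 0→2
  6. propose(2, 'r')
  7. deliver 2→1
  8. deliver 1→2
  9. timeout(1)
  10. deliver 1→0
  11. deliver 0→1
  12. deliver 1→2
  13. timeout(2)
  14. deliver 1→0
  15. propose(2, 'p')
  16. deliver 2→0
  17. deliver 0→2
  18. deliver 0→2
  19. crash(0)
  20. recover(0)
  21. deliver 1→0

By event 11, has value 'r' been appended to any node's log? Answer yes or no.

after 1 — timeout(2): n2:cand/t1/[-]
after 2 — deliver 2→1: n1:foll/t1/[-]
after 3 — deliver 1→2: n2:lead/t1/[-]
after 4 — deliver 2→0: n0:foll/t1/[-]
after 5 — deliver 0→2: ·
after 6 — propose(2,'r'): n2:lead/t1/[r]
after 7 — deliver 2→1: n1:foll/t1/[r]
after 8 — deliver 1→2: ·
after 9 — timeout(1): n1:cand/t2/[r]
after 10 — deliver 1→0: n0:foll/t2/[-]
after 11 — deliver 0→1: n1:lead/t2/[r]

yes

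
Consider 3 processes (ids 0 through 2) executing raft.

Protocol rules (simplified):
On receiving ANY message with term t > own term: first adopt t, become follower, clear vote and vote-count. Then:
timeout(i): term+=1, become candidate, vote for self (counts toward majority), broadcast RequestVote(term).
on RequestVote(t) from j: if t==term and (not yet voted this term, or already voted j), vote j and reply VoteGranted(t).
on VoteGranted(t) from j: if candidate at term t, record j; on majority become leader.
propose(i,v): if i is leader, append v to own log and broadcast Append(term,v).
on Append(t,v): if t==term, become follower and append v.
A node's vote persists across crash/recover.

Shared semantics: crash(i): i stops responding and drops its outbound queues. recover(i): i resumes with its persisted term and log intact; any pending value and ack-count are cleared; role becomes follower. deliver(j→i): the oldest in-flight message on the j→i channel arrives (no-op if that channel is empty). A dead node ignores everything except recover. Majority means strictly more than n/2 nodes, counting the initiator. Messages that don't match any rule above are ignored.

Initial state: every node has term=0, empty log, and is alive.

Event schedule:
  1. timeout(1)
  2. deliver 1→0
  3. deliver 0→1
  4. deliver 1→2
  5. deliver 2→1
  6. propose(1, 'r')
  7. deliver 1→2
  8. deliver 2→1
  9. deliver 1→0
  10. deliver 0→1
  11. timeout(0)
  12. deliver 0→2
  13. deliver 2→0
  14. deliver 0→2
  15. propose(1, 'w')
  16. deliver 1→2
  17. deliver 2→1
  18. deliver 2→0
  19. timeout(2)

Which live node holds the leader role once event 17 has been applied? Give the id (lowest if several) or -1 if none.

0

step 1 timeout(1): 1={cand,t=1,log=-}
step 2 deliver 1→0: 0={foll,t=1,log=-}
step 3 deliver 0→1: 1={lead,t=1,log=-}
step 4 deliver 1→2: 2={foll,t=1,log=-}
step 5 deliver 2→1: —
step 6 propose(1,'r'): 1={lead,t=1,log=r}
step 7 deliver 1→2: 2={foll,t=1,log=r}
step 8 deliver 2→1: —
step 9 deliver 1→0: 0={foll,t=1,log=r}
step 10 deliver 0→1: —
step 11 timeout(0): 0={cand,t=2,log=r}
step 12 deliver 0→2: 2={foll,t=2,log=r}
step 13 deliver 2→0: 0={lead,t=2,log=r}
step 14 deliver 0→2: —
step 15 propose(1,'w'): 1={lead,t=1,log=r,w}
step 16 deliver 1→2: —
step 17 deliver 2→1: —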